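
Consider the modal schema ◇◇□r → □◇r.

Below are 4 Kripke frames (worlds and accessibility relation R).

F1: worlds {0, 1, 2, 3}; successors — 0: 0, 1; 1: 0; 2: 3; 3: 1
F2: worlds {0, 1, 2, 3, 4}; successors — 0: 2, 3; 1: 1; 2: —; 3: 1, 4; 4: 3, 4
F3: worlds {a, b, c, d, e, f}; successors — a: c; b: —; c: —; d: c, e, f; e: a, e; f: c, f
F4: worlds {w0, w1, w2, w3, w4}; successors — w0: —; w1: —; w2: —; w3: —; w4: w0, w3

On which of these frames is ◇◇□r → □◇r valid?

F4

The schema corresponds to a generalized confluence (Geach) condition: ∀x ∀y ∀z ((xR²y ∧ xRz) → ∃w (yRw ∧ zRw)).
F1: fails — 2R²1, 2R3 but no w with 1Rw and 3Rw.
F2: fails — 0R²1, 0R2 but no w with 1Rw and 2Rw.
F3: fails — dR²a, dRc but no w with aRw and cRw.
F4: condition met.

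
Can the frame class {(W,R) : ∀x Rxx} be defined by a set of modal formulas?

Yes — defined by □q → q

This is a Sahlqvist condition; the T axiom □q → q defines it.
Suppose □q→q is valid. At any x set V(q)={w : Rxw}. Then □q holds at x, so q holds at x, i.e. Rxx.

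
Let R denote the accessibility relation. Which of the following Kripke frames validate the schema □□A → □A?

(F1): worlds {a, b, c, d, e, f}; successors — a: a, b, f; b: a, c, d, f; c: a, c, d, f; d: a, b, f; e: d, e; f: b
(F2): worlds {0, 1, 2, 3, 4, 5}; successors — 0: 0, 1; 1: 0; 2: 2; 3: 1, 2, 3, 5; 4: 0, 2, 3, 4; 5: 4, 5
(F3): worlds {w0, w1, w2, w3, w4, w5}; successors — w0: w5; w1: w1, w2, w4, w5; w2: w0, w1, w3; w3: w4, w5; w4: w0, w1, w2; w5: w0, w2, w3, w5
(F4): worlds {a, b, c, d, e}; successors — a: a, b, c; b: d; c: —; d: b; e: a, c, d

(F2)

This is the axiom for density; its first-order frame correspondent is ∀x ∀y (Rxy → ∃z (Rxz ∧ Rzy)).
(F1): fails — Rfb but no z with Rfz and Rzb.
(F2): satisfies the condition.
(F3): fails — Rw3w4 but no z with Rw3z and Rzw4.
(F4): fails — Red but no z with Rez and Rzd.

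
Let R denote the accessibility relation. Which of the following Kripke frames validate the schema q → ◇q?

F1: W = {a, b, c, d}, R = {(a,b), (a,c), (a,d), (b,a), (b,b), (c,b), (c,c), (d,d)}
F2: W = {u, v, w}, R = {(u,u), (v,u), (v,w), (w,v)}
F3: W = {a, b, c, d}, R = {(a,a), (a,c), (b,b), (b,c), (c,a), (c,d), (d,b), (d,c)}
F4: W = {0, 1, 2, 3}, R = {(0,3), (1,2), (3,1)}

none

The schema corresponds to a generalized confluence (Geach) condition: ∀x ∃w (x = w ∧ xRw).
F1: fails — at a but no w with a=w and aRw.
F2: fails — at v but no t with v=t and vRt.
F3: fails — at c but no w with c=w and cRw.
F4: fails — at 0 but no w with 0=w and 0Rw.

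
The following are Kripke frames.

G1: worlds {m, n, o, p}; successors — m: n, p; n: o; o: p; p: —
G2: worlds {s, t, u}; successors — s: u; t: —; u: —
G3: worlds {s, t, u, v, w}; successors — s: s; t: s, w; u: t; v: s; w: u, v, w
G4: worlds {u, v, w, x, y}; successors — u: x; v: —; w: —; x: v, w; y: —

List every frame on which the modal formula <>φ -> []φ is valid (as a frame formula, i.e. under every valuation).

G2

The schema corresponds to partial functionality: forall x forall y forall z (Rxy & Rxz -> y = z).
G1: fails — m sees both n and p.
G2: ✓.
G3: fails — t sees both s and w.
G4: fails — x sees both v and w.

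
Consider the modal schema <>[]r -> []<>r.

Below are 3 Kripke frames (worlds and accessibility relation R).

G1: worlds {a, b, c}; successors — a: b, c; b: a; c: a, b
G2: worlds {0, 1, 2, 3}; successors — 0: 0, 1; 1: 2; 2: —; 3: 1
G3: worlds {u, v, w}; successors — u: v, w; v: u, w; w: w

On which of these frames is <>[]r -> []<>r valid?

G3

Frame correspondent (Sahlqvist): forall x forall y forall z (Rxy & Rxz -> exists w (Ryw & Rzw)) — i.e. convergence.
G1: fails — Rcb and Rca but b and a have no common successor.
G2: fails — R00 and R01 but 0 and 1 have no common successor.
G3: holds.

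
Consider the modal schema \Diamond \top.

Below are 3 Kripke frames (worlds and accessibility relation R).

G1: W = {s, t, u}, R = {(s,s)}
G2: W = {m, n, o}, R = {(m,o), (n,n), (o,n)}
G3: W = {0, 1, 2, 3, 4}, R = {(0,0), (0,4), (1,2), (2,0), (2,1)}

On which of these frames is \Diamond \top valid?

This is the axiom for seriality; its first-order frame correspondent is \forall x \exists y Rxy.
G1: fails — world t has no successor.
G2: ✓.
G3: fails — world 3 has no successor.

G2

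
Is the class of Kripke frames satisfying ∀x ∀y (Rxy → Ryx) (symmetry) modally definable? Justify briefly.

Definable; r → □◇r defines it

Yes: it is symmetry, defined by the B schema r → □◇r.
Suppose r→□◇r is valid. Take Rxy and set V(r)={x}. Then r at x, so □◇r at x, so ◇r at y, so some z with Ryz has r; z=x, i.e. Ryx.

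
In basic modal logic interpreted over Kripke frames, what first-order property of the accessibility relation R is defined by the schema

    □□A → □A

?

Density

Suppose □□A→□A is valid. Take Rxy and set V(A)={w : xR²w}. Then □□A at x, so □A at x, so A at y, i.e. ∃z(Rxz∧Rzy).
Conversely, any frame satisfying ∀x ∀y (Rxy → ∃z (Rxz ∧ Rzy)) validates the schema.
So the correspondent is density.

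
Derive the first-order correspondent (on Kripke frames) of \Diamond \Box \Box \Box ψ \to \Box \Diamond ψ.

This is a Sahlqvist (Geach-type) schema ◇^1□^3ψ → □^1◇^1ψ.
Minimal-valuation argument: fix x; take any y with xR^1y and any z with xR^1z. Set V(ψ) to the set of worlds R-reachable from y in exactly 3 steps. Then □^3ψ holds at y, so the antecedent holds at x; validity forces ◇^1ψ at z, giving a w with zR^1w and yR^3w.
First-order correspondent: \forall x \forall y \forall z ((xRy \wedge xRz) \to \exists w (y R^3 w \wedge zRw)).

\forall x \forall y \forall z ((xRy \wedge xRz) \to \exists w (y R^3 w \wedge zRw))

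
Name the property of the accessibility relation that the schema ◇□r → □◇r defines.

Suppose ◇□r→□◇r is valid. Take Rxy, Rxz and set V(r)={w : Ryw}. Then □r at y so ◇□r at x, so □◇r at x, so ◇r at z, giving w with Rzw and Ryw.
The converse is a direct semantic check.
So the correspondent is convergence.

convergence: ∀x ∀y ∀z (Rxy ∧ Rxz → ∃w (Ryw ∧ Rzw))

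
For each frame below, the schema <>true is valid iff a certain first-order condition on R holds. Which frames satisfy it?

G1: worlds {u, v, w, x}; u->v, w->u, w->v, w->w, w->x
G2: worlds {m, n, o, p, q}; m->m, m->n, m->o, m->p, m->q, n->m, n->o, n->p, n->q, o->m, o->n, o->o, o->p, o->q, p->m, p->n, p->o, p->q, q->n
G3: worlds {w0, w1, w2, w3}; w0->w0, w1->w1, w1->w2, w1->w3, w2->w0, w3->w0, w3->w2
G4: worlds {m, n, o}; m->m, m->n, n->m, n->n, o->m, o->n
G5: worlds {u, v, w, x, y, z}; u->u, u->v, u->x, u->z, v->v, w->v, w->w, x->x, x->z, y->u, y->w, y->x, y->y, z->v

This is the axiom for seriality; its first-order frame correspondent is forall x exists y Rxy.
G1: fails — world v has no successor.
G2: ✓.
G3: ✓.
G4: ✓.
G5: ✓.
Valid on: G2, G3, G4, G5.

G2, G3, G4, G5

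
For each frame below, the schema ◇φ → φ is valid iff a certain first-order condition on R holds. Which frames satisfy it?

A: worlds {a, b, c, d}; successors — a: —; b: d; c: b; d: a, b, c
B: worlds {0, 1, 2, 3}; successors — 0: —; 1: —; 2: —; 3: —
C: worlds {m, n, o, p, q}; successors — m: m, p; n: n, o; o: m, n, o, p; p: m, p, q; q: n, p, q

B

This is the axiom for a generalized confluence (Geach) condition; its first-order frame correspondent is ∀x ∀y (xRy → ∃w (y = w ∧ x = w)).
A: fails — bRd but d ≠ b.
B: ✓.
C: fails — mRp but p ≠ m.
Valid on: B.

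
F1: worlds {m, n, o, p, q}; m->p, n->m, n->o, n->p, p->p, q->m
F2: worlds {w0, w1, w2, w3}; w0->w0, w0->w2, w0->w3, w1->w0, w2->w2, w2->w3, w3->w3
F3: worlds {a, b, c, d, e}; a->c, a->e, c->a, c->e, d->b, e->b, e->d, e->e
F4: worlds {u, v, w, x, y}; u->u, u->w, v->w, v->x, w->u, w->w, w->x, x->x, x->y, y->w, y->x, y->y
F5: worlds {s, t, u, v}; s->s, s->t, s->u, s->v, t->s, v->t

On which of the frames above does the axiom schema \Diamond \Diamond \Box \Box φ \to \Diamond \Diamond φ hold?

The schema corresponds to a generalized confluence (Geach) condition: \forall x \forall y (x R^2 y \to \exists w (y R^2 w \wedge x R^2 w)).
F1: holds.
F2: holds.
F3: fails — aR²b but no w with bR²w and aR²w.
F4: holds.
F5: fails — sR²u but no w with uR²w and sR²w.
Valid on: F1, F2, F4.

F1, F2, F4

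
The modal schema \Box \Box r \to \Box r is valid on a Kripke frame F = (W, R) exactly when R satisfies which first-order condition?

Suppose □□r→□r is valid. Take Rxy and set V(r)={w : xR²w}. Then □□r at x, so □r at x, so r at y, i.e. ∃z(Rxz∧Rzy).
Conversely, on a frame with density the schema holds at every world under every valuation.
Frame condition: \forall x \forall y (Rxy \to \exists z (Rxz \wedge Rzy)).

density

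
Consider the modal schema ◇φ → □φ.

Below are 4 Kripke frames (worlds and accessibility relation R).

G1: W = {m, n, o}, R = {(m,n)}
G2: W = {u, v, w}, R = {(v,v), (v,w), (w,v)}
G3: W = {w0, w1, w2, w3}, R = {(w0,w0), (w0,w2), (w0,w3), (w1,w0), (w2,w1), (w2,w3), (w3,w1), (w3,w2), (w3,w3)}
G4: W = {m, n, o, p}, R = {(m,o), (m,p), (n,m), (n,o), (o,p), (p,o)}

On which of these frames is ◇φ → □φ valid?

G1

This is the axiom for partial functionality; its first-order frame correspondent is ∀x ∀y ∀z (Rxy ∧ Rxz → y = z).
G1: holds.
G2: fails — v sees both v and w.
G3: fails — w0 sees both w0 and w2.
G4: fails — m sees both o and p.
Valid on: G1.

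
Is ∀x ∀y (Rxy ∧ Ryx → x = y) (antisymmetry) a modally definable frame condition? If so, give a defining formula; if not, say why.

Any modally definable frame class is closed under surjective bounded morphisms.
The 8-cycle (worlds s,t,u,v,w,x,y,z with s→t→u→v→w→x→y→z→s) is antisymmetric. Sending even-indexed worlds to s and odd-indexed worlds to t is a surjective bounded morphism onto the two-world frame with s↔t, which is not antisymmetric.
So the class is not modally definable.

Not definable by any modal formula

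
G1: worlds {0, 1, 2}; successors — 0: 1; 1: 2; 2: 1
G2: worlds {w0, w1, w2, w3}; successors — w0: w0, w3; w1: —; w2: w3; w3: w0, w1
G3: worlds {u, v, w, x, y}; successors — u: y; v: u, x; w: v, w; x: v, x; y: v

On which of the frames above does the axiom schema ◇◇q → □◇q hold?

G1

This is the axiom for a generalized confluence (Geach) condition; its first-order frame correspondent is ∀x ∀y ∀z ((xR²y ∧ xRz) → ∃w (y = w ∧ zRw)).
G1: satisfies the condition.
G2: fails — w0R²w1, w0Rw0 but no w with w1=w and w0Rw.
G3: fails — vR²v, vRu but no t with v=t and uRt.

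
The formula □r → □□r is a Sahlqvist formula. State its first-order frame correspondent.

Suppose □r→□□r is valid. Take Rxy, Ryz and set V(r)={w : Rxw}. Then □r at x, so □□r at x, so □r at y, so r at z, i.e. Rxz.

transitivity: ∀x ∀y ∀z (Rxy ∧ Ryz → Rxz)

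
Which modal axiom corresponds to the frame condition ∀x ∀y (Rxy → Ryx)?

The condition is symmetry. The B schema ψ → □◇ψ defines it.
Suppose ψ→□◇ψ is valid. Take Rxy and set V(ψ)={x}. Then ψ at x, so □◇ψ at x, so ◇ψ at y, so some z with Ryz has ψ; z=x, i.e. Ryx.

ψ → □◇ψ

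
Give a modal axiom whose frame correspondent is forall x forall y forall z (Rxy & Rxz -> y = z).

The condition is partial functionality. The CD schema ◇ψ → □ψ defines it.

◇ψ → □ψ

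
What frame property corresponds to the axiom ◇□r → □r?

the Euclidean property: ∀x ∀y ∀z (Rxy ∧ Rxz → Ryz)

This is frame-equivalent to ◇r → □◇r (substitute ¬r for r and contrapose).
Suppose ◇r→□◇r is valid. Take Rxy, Rxz and set V(r)={y}. Then ◇r at x, so □◇r at x, so ◇r at z, so some w with Rzw has r; w=y, i.e. Rzy. By symmetry of the argument, Ryz.
The converse is a direct semantic check.
So the correspondent is the Euclidean property.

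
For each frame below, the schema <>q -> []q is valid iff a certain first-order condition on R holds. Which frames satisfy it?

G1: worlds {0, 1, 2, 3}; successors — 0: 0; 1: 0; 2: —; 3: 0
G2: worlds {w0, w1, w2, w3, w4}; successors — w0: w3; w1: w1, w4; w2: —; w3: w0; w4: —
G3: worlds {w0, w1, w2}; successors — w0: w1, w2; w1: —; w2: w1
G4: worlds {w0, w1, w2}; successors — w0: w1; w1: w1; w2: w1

This is the axiom for partial functionality; its first-order frame correspondent is forall x forall y forall z (Rxy & Rxz -> y = z).
G1: holds.
G2: fails — w1 sees both w1 and w4.
G3: fails — w0 sees both w1 and w2.
G4: holds.
Valid on: G1, G4.

G1, G4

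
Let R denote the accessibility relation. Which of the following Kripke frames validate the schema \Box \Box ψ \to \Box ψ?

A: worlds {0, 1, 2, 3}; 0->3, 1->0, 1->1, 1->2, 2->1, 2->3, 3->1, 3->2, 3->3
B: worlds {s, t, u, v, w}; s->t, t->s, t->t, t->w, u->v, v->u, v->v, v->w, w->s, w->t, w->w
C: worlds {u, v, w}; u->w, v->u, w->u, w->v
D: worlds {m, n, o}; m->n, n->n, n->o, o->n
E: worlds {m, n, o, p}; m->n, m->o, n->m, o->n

A, B, D

Frame correspondent (Sahlqvist): \forall x \forall y (Rxy \to \exists z (Rxz \wedge Rzy)) — i.e. density.
A: condition met.
B: condition met.
C: fails — Rvu but no z with Rvz and Rzu.
D: condition met.
E: fails — Rnm but no z with Rnz and Rzm.
Valid on: A, B, D.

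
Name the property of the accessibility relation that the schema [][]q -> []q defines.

This is the C4 axiom.
It corresponds to density: forall x forall y (Rxy -> exists z (Rxz & Rzy)).

density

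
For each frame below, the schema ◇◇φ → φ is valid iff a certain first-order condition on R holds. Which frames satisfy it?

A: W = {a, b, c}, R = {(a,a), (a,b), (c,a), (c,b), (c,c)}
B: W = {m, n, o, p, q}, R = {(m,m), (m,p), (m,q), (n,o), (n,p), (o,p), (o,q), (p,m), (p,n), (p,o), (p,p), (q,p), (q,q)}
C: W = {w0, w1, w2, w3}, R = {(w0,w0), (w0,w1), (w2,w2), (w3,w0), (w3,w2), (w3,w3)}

none

This is the axiom for a generalized confluence (Geach) condition; its first-order frame correspondent is ∀x ∀y (xR²y → ∃w (y = w ∧ x = w)).
A: fails — aR²b but b ≠ a.
B: fails — mR²n but n ≠ m.
C: fails — w0R²w1 but w1 ≠ w0.
Valid on no frame.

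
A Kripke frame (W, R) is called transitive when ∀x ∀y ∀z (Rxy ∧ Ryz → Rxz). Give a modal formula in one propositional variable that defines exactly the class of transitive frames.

□p → □□p

This is transitivity; the standard corresponding axiom is 4: □p → □□p.
Suppose □p→□□p is valid. Take Rxy, Ryz and set V(p)={w : Rxw}. Then □p at x, so □□p at x, so □p at y, so p at z, i.e. Rxz.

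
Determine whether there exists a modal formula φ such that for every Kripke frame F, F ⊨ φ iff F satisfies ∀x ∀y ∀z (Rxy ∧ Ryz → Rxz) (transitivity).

This is a Sahlqvist condition; the 4 axiom □r → □□r defines it.

Definable; □r → □□r defines it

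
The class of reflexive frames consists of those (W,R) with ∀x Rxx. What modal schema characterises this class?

This is reflexivity; the standard corresponding axiom is T: □q → q.
Suppose □q→q is valid. At any x set V(q)={w : Rxw}. Then □q holds at x, so q holds at x, i.e. Rxx.

□q → q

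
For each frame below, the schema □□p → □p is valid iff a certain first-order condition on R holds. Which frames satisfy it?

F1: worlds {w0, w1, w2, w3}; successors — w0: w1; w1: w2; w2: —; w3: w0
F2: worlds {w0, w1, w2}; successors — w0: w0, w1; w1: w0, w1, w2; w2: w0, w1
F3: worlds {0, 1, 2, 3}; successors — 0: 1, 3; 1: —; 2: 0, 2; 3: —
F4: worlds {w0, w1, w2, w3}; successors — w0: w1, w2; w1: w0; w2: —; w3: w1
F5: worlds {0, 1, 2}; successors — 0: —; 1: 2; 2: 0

F2

The schema corresponds to density: ∀x ∀y (Rxy → ∃z (Rxz ∧ Rzy)).
F1: fails — Rw1w2 but no z with Rw1z and Rzw2.
F2: condition met.
F3: fails — R01 but no z with R0z and Rz1.
F4: fails — Rw0w1 but no z with Rw0z and Rzw1.
F5: fails — R12 but no z with R1z and Rz2.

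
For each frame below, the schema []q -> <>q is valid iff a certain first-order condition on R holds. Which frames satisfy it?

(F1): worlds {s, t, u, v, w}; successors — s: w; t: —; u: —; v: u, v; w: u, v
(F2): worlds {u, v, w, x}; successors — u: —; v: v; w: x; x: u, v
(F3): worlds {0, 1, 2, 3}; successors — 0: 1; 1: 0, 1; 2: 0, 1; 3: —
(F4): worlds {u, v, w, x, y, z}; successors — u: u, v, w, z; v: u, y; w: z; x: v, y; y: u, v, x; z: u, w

This is the axiom for seriality; its first-order frame correspondent is forall x exists y Rxy.
(F1): fails — world t has no successor.
(F2): fails — world u has no successor.
(F3): fails — world 3 has no successor.
(F4): condition met.
Valid on: (F4).

(F4)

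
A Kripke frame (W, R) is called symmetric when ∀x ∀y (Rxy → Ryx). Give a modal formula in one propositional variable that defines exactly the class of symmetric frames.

p → □◇p

The condition is symmetry. The B schema p → □◇p defines it.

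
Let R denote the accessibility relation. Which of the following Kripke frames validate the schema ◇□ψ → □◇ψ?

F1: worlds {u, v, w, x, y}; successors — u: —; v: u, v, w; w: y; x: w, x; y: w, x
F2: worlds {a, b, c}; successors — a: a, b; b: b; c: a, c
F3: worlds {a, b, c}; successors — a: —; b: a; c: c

F2

This is the axiom for convergence; its first-order frame correspondent is ∀x ∀y ∀z (Rxy ∧ Rxz → ∃w (Ryw ∧ Rzw)).
F1: fails — Rvv and Rvw but v and w have no common successor.
F2: condition met.
F3: fails — Rba and Rba but a and a have no common successor.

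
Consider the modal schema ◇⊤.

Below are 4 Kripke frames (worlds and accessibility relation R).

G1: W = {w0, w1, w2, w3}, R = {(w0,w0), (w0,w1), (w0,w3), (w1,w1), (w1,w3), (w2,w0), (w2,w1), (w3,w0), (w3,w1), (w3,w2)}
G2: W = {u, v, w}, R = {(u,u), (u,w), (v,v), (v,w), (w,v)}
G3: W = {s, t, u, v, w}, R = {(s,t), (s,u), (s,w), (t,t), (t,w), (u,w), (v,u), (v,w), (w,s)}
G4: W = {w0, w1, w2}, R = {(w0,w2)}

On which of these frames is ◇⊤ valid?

This is the axiom for seriality; its first-order frame correspondent is ∀x ∃y Rxy.
G1: condition met.
G2: condition met.
G3: condition met.
G4: fails — world w1 has no successor.

G1, G2, G3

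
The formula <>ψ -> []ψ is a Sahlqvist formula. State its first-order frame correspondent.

Suppose ◇ψ→□ψ is valid. Take Rxy, Rxz and set V(ψ)={y}. Then ◇ψ at x, so □ψ at x, so ψ at z, i.e. z=y.
Conversely, on a frame with partial functionality the schema holds at every world under every valuation.
So the correspondent is partial functionality.

partial functionality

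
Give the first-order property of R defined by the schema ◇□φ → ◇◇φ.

This is a Sahlqvist (Geach-type) schema ◇^1□^1φ → □^0◇^2φ.
First-order correspondent: ∀x ∀y (xRy → ∃w (yRw ∧ xR²w)).

∀x ∀y (xRy → ∃w (yRw ∧ xR²w))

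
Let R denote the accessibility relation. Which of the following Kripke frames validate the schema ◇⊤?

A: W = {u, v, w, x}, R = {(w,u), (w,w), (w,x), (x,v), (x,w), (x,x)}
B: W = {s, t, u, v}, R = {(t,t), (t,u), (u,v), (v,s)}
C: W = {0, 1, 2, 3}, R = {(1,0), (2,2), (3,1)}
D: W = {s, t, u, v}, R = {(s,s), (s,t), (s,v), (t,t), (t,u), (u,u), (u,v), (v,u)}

D

The schema corresponds to seriality: ∀x ∃y Rxy.
A: fails — world u has no successor.
B: fails — world s has no successor.
C: fails — world 0 has no successor.
D: condition met.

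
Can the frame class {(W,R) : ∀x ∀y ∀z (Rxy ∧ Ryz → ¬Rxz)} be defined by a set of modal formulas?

Not definable by any modal formula

Modal frame validity is preserved under surjective bounded morphisms.
The 7-cycle (worlds 0,1,2,3,4,5,6 with 0→1→2→3→4→5→6→0) is intransitive. Mapping every world to a single reflexive point • is a surjective bounded morphism; the reflexive point is not intransitive (R••∧R•• but R••).
Hence intransitivity is not modally definable.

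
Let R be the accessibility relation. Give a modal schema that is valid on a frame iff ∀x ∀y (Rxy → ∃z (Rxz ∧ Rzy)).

□□ψ → □ψ

This is density; the standard corresponding axiom is C4: □□ψ → □ψ.
Suppose □□ψ→□ψ is valid. Take Rxy and set V(ψ)={w : xR²w}. Then □□ψ at x, so □ψ at x, so ψ at y, i.e. ∃z(Rxz∧Rzy).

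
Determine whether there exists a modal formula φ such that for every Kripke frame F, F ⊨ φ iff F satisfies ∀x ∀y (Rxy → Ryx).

Yes, by p → □◇p

This is a Sahlqvist condition; the B axiom p → □◇p defines it.
Suppose p→□◇p is valid. Take Rxy and set V(p)={x}. Then p at x, so □◇p at x, so ◇p at y, so some z with Ryz has p; z=x, i.e. Ryx.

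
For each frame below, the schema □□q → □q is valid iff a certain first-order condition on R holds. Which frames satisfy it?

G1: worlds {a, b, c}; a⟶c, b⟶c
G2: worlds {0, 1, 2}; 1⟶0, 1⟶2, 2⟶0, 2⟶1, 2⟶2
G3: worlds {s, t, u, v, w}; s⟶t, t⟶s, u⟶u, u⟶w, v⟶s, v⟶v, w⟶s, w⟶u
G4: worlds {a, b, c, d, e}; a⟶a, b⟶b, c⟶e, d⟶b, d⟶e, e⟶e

Frame correspondent (Sahlqvist): ∀x ∀y (Rxy → ∃z (Rxz ∧ Rzy)) — i.e. density.
G1: fails — Rac but no z with Raz and Rzc.
G2: condition met.
G3: fails — Rts but no z with Rtz and Rzs.
G4: condition met.

G2, G4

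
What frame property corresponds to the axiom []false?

□⊥ is valid iff no world has any successor (otherwise □⊥ fails at any world with one).

emptiness of R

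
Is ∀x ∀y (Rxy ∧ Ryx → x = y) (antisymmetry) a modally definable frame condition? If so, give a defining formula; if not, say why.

Modal frame validity is preserved under surjective bounded morphisms.
The 8-cycle (worlds a,b,c,d,e,f,g,h with a→b→c→d→e→f→g→h→a) is antisymmetric. Sending even-indexed worlds to • and odd-indexed worlds to ∘ is a surjective bounded morphism onto the two-world frame with •↔∘, which is not antisymmetric.
So no modal formula (or set of formulas) defines exactly the antisymmetric frames.

Not modally definable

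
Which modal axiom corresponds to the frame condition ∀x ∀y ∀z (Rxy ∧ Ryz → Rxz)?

A defining formula is □r → □□r (the 4 axiom).
Suppose □r→□□r is valid. Take Rxy, Ryz and set V(r)={w : Rxw}. Then □r at x, so □□r at x, so □r at y, so r at z, i.e. Rxz.

□r → □□r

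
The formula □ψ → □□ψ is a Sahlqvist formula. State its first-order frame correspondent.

transitivity: ∀x ∀y ∀z (Rxy ∧ Ryz → Rxz)

Suppose □ψ→□□ψ is valid. Take Rxy, Ryz and set V(ψ)={w : Rxw}. Then □ψ at x, so □□ψ at x, so □ψ at y, so ψ at z, i.e. Rxz.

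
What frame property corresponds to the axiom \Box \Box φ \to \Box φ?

density: \forall x \forall y (Rxy \to \exists z (Rxz \wedge Rzy))

This is the C4 axiom.
Its frame correspondent is density — \forall x \forall y (Rxy \to \exists z (Rxz \wedge Rzy)).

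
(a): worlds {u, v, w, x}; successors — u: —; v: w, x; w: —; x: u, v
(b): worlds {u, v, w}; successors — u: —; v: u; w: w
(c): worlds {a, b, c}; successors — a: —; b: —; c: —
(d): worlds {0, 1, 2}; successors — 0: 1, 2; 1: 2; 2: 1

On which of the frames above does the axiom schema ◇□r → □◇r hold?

The schema corresponds to convergence: ∀x ∀y ∀z (Rxy ∧ Rxz → ∃w (Ryw ∧ Rzw)).
(a): fails — Rvx and Rvw but x and w have no common successor.
(b): fails — Rvu and Rvu but u and u have no common successor.
(c): ✓.
(d): fails — R01 and R02 but 1 and 2 have no common successor.

(c)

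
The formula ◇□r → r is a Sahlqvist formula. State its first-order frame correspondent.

Replacing r by ¬r and contraposing gives the equivalent schema r → □◇r.
Suppose r→□◇r is valid. Take Rxy and set V(r)={x}. Then r at x, so □◇r at x, so ◇r at y, so some z with Ryz has r; z=x, i.e. Ryx.
Conversely, any frame satisfying ∀x ∀y (Rxy → Ryx) validates the schema.
So the correspondent is symmetry.

symmetry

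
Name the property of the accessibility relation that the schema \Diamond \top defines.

seriality: \forall x \exists y Rxy

◇⊤ holds at w iff w has a successor, so frame-validity of ◇⊤ is exactly seriality. Equivalently via □φ → ◇φ:
Suppose □φ→◇φ is valid. At any x set V(φ)=W. Then □φ at x, so ◇φ at x, so x has a successor.
Conversely, on a frame with seriality the schema holds at every world under every valuation.
So the correspondent is seriality.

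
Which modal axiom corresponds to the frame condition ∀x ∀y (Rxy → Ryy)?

A defining formula is □(□p → p) (the T□ axiom).
Suppose □(□p→p) is valid. Take Rxy and set V(p)={w : Ryw}. Then at y, □p holds; since □(□p→p) at x, □p→p at y, so p at y, i.e. Ryy.

□(□p → p)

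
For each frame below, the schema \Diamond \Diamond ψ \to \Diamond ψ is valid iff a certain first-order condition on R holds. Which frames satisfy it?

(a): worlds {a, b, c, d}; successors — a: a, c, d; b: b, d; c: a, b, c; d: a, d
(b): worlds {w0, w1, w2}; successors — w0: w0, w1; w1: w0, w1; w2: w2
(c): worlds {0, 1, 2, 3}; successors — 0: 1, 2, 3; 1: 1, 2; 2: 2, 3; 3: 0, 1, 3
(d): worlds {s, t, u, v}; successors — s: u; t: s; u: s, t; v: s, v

(b)

Frame correspondent (Sahlqvist): \forall x \forall y \forall z (Rxy \wedge Ryz \to Rxz) — i.e. transitivity.
(a): fails — Rcb and Rbd but not Rcd.
(b): satisfies the condition.
(c): fails — R12 and R23 but not R13.
(d): fails — Rus and Rsu but not Ruu.
Valid on: (b).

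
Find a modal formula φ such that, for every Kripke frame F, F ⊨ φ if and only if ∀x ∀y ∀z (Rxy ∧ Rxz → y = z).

A defining formula is ◇p → □p (the CD axiom).
Suppose ◇p→□p is valid. Take Rxy, Rxz and set V(p)={y}. Then ◇p at x, so □p at x, so p at z, i.e. z=y.

◇p → □p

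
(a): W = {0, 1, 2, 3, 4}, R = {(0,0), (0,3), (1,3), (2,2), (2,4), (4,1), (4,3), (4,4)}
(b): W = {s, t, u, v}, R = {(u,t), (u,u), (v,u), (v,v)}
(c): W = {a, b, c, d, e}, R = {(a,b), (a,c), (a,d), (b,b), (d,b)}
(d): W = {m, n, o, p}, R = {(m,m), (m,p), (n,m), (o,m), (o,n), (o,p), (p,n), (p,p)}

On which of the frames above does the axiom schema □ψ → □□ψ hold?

(c)

Frame correspondent (Sahlqvist): ∀x ∀y ∀z (Rxy ∧ Ryz → Rxz) — i.e. transitivity.
(a): fails — R24 and R43 but not R23.
(b): fails — Rvu and Rut but not Rvt.
(c): holds.
(d): fails — Rpn and Rnm but not Rpm.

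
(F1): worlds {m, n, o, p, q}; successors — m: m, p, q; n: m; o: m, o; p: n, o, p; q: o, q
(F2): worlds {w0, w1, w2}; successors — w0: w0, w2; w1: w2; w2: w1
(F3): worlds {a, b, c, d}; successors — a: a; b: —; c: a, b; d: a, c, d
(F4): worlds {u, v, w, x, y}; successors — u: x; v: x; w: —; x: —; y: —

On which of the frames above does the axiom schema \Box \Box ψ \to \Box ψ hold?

This is the axiom for density; its first-order frame correspondent is \forall x \forall y (Rxy \to \exists z (Rxz \wedge Rzy)).
(F1): condition met.
(F2): fails — Rw1w2 but no z with Rw1z and Rzw2.
(F3): fails — Rcb but no z with Rcz and Rzb.
(F4): fails — Rvx but no z with Rvz and Rzx.

(F1)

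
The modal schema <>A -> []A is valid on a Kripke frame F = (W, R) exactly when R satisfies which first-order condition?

partial functionality: forall x forall y forall z (Rxy & Rxz -> y = z)

This is the CD axiom.
It corresponds to partial functionality: forall x forall y forall z (Rxy & Rxz -> y = z).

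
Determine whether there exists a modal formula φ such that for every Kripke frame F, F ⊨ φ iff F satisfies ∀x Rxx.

The condition is reflexivity. A defining modal formula is □r → r.

Definable; □r → r defines it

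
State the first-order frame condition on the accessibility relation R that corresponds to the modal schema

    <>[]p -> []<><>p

This is a Sahlqvist (Geach-type) schema ◇^1□^1p → □^1◇^2p.
First-order correspondent: forall x forall y forall z ((xRy & xRz) -> exists w (yRw & z R^2 w)).

forall x forall y forall z ((xRy & xRz) -> exists w (yRw & z R^2 w))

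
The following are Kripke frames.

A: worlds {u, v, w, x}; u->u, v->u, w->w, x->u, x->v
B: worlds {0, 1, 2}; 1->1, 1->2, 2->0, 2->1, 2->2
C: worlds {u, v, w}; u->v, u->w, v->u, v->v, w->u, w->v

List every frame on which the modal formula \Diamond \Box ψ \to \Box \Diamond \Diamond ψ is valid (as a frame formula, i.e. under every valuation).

Frame correspondent (Sahlqvist): \forall x \forall y \forall z ((xRy \wedge xRz) \to \exists w (yRw \wedge z R^2 w)) — i.e. a generalized confluence (Geach) condition.
A: satisfies the condition.
B: fails — 2R0, 2R0 but no w with 0Rw and 0R²w.
C: satisfies the condition.
Valid on: A, C.

A, C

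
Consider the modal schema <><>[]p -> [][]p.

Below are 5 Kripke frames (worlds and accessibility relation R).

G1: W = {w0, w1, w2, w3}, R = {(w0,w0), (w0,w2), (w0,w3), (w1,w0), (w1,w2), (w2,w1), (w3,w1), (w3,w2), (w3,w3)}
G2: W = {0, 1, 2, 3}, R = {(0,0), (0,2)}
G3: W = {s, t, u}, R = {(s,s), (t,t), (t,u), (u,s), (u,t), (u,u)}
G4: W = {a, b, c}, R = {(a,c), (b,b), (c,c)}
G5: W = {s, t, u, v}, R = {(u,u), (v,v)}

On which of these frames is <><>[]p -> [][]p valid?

G4, G5

The schema corresponds to a generalized confluence (Geach) condition: forall x forall y forall z ((x R^2 y & x R^2 z) -> exists w (yRw & z = w)).
G1: fails — w0R²w0, w0R²w1 but no w with w0Rw and w1=w.
G2: fails — 0R²2, 0R²0 but no w with 2Rw and 0=w.
G3: fails — tR²s, tR²t but no w with sRw and t=w.
G4: condition met.
G5: condition met.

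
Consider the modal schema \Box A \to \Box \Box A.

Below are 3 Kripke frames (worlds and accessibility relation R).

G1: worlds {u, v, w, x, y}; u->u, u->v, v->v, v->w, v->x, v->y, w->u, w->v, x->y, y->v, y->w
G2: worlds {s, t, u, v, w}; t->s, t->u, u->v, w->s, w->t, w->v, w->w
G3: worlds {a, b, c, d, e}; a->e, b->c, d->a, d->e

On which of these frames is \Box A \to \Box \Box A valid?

Frame correspondent (Sahlqvist): \forall x \forall y \forall z (Rxy \wedge Ryz \to Rxz) — i.e. transitivity.
G1: fails — Ruv and Rvw but not Ruw.
G2: fails — Rwt and Rtu but not Rwu.
G3: condition met.

G3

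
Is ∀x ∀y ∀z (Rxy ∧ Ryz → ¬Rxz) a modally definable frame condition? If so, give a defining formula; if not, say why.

Any modally definable frame class is closed under surjective bounded morphisms.
The 5-cycle (worlds a,b,c,d,e with a→b→c→d→e→a) is intransitive. Mapping every world to a single reflexive point • is a surjective bounded morphism; the reflexive point is not intransitive (R••∧R•• but R••).
So no modal formula (or set of formulas) defines exactly the intransitive frames.

No — not modally definable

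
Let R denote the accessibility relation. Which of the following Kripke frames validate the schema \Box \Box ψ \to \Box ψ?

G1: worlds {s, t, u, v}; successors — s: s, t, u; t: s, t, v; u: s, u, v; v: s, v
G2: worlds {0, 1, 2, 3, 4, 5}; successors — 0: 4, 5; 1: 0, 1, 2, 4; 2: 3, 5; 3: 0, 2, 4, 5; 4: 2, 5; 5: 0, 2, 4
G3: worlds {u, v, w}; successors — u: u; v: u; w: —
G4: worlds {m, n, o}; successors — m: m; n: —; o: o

G1, G3, G4

Frame correspondent (Sahlqvist): \forall x \forall y (Rxy \to \exists z (Rxz \wedge Rzy)) — i.e. density.
G1: condition met.
G2: fails — R23 but no z with R2z and Rz3.
G3: condition met.
G4: condition met.
Valid on: G1, G3, G4.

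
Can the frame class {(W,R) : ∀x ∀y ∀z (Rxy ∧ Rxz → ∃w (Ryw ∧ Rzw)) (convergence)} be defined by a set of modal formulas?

Yes — defined by ◇□r → □◇r

The condition is convergence. A defining modal formula is ◇□r → □◇r.
Suppose ◇□r→□◇r is valid. Take Rxy, Rxz and set V(r)={w : Ryw}. Then □r at y so ◇□r at x, so □◇r at x, so ◇r at z, giving w with Rzw and Ryw.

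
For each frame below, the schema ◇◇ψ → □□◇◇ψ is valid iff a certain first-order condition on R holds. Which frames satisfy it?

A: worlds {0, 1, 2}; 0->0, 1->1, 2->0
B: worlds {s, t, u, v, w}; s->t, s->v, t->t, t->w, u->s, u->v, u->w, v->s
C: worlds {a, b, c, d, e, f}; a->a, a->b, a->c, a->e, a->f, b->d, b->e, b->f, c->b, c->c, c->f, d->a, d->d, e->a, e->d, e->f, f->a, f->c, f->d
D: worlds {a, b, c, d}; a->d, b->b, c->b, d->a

A, D

Frame correspondent (Sahlqvist): ∀x ∀y ∀z ((xR²y ∧ xR²z) → ∃w (y = w ∧ zR²w)) — i.e. a generalized confluence (Geach) condition.
A: holds.
B: fails — sR²s, sR²t but no w* with s=w* and tR²w*.
C: fails — aR²b, aR²b but no w with b=w and bR²w.
D: holds.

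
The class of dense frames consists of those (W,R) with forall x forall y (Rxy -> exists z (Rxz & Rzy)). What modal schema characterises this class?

□□q → □q

A defining formula is □□q → □q (the C4 axiom).
Suppose □□q→□q is valid. Take Rxy and set V(q)={w : xR²w}. Then □□q at x, so □q at x, so q at y, i.e. ∃z(Rxz∧Rzy).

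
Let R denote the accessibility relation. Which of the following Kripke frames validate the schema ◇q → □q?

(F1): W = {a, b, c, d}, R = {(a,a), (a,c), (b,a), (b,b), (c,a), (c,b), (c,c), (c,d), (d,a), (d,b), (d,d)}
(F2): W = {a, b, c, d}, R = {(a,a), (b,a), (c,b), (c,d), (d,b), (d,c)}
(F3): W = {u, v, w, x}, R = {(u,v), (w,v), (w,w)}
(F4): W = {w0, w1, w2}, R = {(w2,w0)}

(F4)

Frame correspondent (Sahlqvist): ∀x ∀y ∀z (Rxy ∧ Rxz → y = z) — i.e. partial functionality.
(F1): fails — a sees both a and c.
(F2): fails — c sees both b and d.
(F3): fails — w sees both v and w.
(F4): satisfies the condition.
Valid on: (F4).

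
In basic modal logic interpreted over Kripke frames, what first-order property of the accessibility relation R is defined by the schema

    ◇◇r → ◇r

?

transitivity

This schema is equivalent to the 4 axiom □r → □□r.
It corresponds to transitivity: ∀x ∀y ∀z (Rxy ∧ Ryz → Rxz).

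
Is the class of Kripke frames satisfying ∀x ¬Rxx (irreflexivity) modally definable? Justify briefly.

No

If a class were modally definable it would be closed under surjective bounded morphisms (Goldblatt–Thomason).
The 4-cycle (worlds w0,w1,w2,w3 with w0→w1→w2→w3→w0) is irreflexive, and the map sending every world to a single reflexive point • is a surjective bounded morphism (forth: every edge maps to (•,•); back: every world has a successor). So any modal formula valid on the 4-cycle is also valid on the reflexive point, which is not irreflexive.
So no modal formula (or set of formulas) defines exactly the irreflexive frames.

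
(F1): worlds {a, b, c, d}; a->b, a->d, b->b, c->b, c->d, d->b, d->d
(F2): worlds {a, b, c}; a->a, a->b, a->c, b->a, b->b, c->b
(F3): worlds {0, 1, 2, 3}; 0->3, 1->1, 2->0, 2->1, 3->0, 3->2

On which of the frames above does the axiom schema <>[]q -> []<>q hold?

This is the axiom for convergence; its first-order frame correspondent is forall x forall y forall z (Rxy & Rxz -> exists w (Ryw & Rzw)).
(F1): holds.
(F2): holds.
(F3): fails — R20 and R21 but 0 and 1 have no common successor.
Valid on: (F1), (F2).

(F1), (F2)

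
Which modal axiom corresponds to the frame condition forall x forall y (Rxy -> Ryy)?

This is shift-reflexivity; the standard corresponding axiom is T□: □(□q → q).

□(□q → q)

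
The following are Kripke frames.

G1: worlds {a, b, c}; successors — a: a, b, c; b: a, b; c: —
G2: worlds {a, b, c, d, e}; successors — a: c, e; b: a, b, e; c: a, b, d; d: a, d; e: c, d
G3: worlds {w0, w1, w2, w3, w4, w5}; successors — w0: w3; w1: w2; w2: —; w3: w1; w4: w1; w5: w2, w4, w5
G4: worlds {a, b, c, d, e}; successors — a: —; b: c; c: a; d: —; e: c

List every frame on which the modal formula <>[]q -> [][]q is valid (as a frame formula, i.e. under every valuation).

Frame correspondent (Sahlqvist): forall x forall y forall z ((xRy & x R^2 z) -> exists w (yRw & z = w)) — i.e. a generalized confluence (Geach) condition.
G1: fails — aRb, aR²c but no w with bRw and c=w.
G2: fails — aRc, aR²c but no w with cRw and c=w.
G3: fails — w5Rw2, w5R²w1 but no w with w2Rw and w1=w.
G4: ✓.

G4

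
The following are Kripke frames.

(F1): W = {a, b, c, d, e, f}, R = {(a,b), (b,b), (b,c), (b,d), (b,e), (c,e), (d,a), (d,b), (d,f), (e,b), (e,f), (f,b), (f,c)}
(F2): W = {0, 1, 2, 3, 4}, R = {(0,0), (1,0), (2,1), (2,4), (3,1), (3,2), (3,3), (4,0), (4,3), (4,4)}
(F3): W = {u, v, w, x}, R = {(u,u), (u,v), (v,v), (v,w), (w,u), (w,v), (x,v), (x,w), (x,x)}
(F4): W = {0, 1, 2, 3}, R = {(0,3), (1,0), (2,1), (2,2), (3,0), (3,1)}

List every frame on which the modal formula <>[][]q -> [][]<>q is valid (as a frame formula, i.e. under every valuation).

(F3)

The schema corresponds to a generalized confluence (Geach) condition: forall x forall y forall z ((xRy & x R^2 z) -> exists w (y R^2 w & zRw)).
(F1): fails — bRc, bR²c but no w with cR²w and cRw.
(F2): fails — 2R1, 2R²3 but no w with 1R²w and 3Rw.
(F3): ✓.
(F4): fails — 2R1, 2R²1 but no w with 1R²w and 1Rw.
Valid on: (F3).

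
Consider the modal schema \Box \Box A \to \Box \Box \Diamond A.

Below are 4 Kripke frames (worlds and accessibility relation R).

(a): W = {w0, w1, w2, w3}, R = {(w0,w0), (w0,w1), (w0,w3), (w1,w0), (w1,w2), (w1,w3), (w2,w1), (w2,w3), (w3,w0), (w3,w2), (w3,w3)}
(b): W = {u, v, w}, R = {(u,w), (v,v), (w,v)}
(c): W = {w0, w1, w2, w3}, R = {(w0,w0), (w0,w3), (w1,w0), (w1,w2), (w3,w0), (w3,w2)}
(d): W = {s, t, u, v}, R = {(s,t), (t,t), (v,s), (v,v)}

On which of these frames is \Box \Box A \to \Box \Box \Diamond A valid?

(a), (b), (d)

Frame correspondent (Sahlqvist): \forall x \forall z (x R^2 z \to \exists w (x R^2 w \wedge zRw)) — i.e. a generalized confluence (Geach) condition.
(a): condition met.
(b): condition met.
(c): fails — w0R²w2 but no w with w0R²w and w2Rw.
(d): condition met.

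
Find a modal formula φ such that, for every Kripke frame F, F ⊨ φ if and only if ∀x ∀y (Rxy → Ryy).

A defining formula is □(□q → q) (the T□ axiom).
Suppose □(□q→q) is valid. Take Rxy and set V(q)={w : Ryw}. Then at y, □q holds; since □(□q→q) at x, □q→q at y, so q at y, i.e. Ryy.

□(□q → q)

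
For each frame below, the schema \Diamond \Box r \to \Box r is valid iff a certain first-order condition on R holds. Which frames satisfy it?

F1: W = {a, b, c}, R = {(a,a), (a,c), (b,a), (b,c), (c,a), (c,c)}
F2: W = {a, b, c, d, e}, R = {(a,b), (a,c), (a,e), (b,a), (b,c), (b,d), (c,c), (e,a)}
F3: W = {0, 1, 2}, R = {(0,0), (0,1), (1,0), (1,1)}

F1, F3

The schema corresponds to the Euclidean property: \forall x \forall y \forall z (Rxy \wedge Rxz \to Ryz).
F1: ✓.
F2: fails — Rab and Rab but not Rbb.
F3: ✓.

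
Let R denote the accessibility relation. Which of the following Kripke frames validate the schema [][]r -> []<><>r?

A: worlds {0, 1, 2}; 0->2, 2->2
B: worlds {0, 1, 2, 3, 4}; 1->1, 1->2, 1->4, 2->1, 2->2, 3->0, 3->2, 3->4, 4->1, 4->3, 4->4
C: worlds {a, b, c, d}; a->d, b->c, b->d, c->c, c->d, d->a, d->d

This is the axiom for a generalized confluence (Geach) condition; its first-order frame correspondent is forall x forall z (xRz -> exists w (x R^2 w & z R^2 w)).
A: satisfies the condition.
B: fails — 3R0 but no w with 3R²w and 0R²w.
C: satisfies the condition.
Valid on: A, C.

A, C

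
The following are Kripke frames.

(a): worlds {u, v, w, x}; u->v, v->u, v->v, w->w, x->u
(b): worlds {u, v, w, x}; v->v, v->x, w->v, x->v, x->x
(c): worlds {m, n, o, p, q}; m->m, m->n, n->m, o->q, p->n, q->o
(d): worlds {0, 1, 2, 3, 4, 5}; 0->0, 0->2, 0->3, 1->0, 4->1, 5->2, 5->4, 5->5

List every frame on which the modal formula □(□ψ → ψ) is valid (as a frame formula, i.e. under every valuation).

The schema corresponds to shift-reflexivity: ∀x ∀y (Rxy → Ryy).
(a): fails — Rvu but not Ruu.
(b): condition met.
(c): fails — Rpn but not Rnn.
(d): fails — R02 but not R22.
Valid on: (b).

(b)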